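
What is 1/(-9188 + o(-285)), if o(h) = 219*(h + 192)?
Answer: -1/29555 ≈ -3.3835e-5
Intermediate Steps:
o(h) = 42048 + 219*h (o(h) = 219*(192 + h) = 42048 + 219*h)
1/(-9188 + o(-285)) = 1/(-9188 + (42048 + 219*(-285))) = 1/(-9188 + (42048 - 62415)) = 1/(-9188 - 20367) = 1/(-29555) = -1/29555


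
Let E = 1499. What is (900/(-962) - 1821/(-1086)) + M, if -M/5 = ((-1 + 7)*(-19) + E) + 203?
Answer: -1382399613/174122 ≈ -7939.3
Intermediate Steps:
M = -7940 (M = -5*(((-1 + 7)*(-19) + 1499) + 203) = -5*((6*(-19) + 1499) + 203) = -5*((-114 + 1499) + 203) = -5*(1385 + 203) = -5*1588 = -7940)
(900/(-962) - 1821/(-1086)) + M = (900/(-962) - 1821/(-1086)) - 7940 = (900*(-1/962) - 1821*(-1/1086)) - 7940 = (-450/481 + 607/362) - 7940 = 129067/174122 - 7940 = -1382399613/174122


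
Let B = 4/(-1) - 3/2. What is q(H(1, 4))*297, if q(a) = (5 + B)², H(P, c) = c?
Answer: 297/4 ≈ 74.250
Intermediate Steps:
B = -11/2 (B = 4*(-1) - 3*½ = -4 - 3/2 = -11/2 ≈ -5.5000)
q(a) = ¼ (q(a) = (5 - 11/2)² = (-½)² = ¼)
q(H(1, 4))*297 = (¼)*297 = 297/4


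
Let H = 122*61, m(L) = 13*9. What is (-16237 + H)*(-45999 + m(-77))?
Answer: 403532190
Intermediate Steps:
m(L) = 117
H = 7442
(-16237 + H)*(-45999 + m(-77)) = (-16237 + 7442)*(-45999 + 117) = -8795*(-45882) = 403532190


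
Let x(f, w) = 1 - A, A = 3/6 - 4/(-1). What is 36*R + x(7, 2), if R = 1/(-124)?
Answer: -235/62 ≈ -3.7903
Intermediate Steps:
A = 9/2 (A = 3*(⅙) - 4*(-1) = ½ + 4 = 9/2 ≈ 4.5000)
x(f, w) = -7/2 (x(f, w) = 1 - 1*9/2 = 1 - 9/2 = -7/2)
R = -1/124 ≈ -0.0080645
36*R + x(7, 2) = 36*(-1/124) - 7/2 = -9/31 - 7/2 = -235/62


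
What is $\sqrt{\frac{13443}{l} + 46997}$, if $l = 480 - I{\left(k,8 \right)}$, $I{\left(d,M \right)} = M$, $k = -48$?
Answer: $\frac{\sqrt{2619131186}}{236} \approx 216.85$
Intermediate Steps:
$l = 472$ ($l = 480 - 8 = 472$)
$\sqrt{\frac{13443}{l} + 46997} = \sqrt{\frac{13443}{472} + 46997} = \sqrt{\frac{22196027}{472}} = \frac{\sqrt{2619131186}}{236}$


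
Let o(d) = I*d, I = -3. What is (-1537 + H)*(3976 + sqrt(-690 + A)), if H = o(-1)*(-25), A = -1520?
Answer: -6409312 - 1612*I*sqrt(2210) ≈ -6.4093e+6 - 75781.0*I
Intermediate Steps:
o(d) = -3*d
H = -75 (H = -3*(-1)*(-25) = 3*(-25) = -75)
(-1537 + H)*(3976 + sqrt(-690 + A)) = (-1537 - 75)*(3976 + sqrt(-690 - 1520)) = -1612*(3976 + sqrt(-2210)) = -1612*(3976 + I*sqrt(2210)) = -6409312 - 1612*I*sqrt(2210)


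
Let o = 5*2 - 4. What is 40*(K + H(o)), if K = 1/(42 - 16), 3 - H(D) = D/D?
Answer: 1060/13 ≈ 81.538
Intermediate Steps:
o = 6 (o = 10 - 4 = 6)
H(D) = 2 (H(D) = 3 - D/D = 3 - 1*1 = 3 - 1 = 2)
K = 1/26 ≈ 0.038462
40*(K + H(o)) = 40*(1/26 + 2) = 40*(53/26) = 1060/13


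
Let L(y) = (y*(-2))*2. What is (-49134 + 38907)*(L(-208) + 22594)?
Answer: -239577702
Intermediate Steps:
L(y) = -4*y (L(y) = -2*y*2 = -4*y)
(-49134 + 38907)*(L(-208) + 22594) = (-49134 + 38907)*(-4*(-208) + 22594) = -10227*(832 + 22594) = -10227*23426 = -239577702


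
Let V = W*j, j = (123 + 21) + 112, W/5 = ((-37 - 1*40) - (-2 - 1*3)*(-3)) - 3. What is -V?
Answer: 121600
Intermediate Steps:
W = -475 (W = 5*(((-37 - 1*40) - (-2 - 1*3)*(-3)) - 3) = 5*(((-37 - 40) - (-2 - 3)*(-3)) - 3) = 5*((-77 - 1*(-5)*(-3)) - 3) = 5*((-77 + 5*(-3)) - 3) = 5*((-77 - 15) - 3) = 5*(-92 - 3) = 5*(-95) = -475)
j = 256 (j = 144 + 112 = 256)
V = -121600 (V = -475*256 = -121600)
-V = -1*(-121600) = 121600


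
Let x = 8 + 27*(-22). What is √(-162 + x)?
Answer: 2*I*√187 ≈ 27.35*I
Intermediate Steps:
x = -586 (x = 8 - 594 = -586)
√(-162 + x) = √(-162 - 586) = √(-748) = 2*I*√187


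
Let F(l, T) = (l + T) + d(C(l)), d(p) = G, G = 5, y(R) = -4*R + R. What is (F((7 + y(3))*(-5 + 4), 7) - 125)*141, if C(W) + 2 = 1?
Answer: -15651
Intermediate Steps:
C(W) = -1 (C(W) = -2 + 1 = -1)
y(R) = -3*R
d(p) = 5
F(l, T) = 5 + T + l (F(l, T) = (l + T) + 5 = (T + l) + 5 = 5 + T + l)
(F((7 + y(3))*(-5 + 4), 7) - 125)*141 = ((5 + 7 + (7 - 3*3)*(-5 + 4)) - 125)*141 = ((5 + 7 + (7 - 9)*(-1)) - 125)*141 = ((5 + 7 - 2*(-1)) - 125)*141 = ((5 + 7 + 2) - 125)*141 = (14 - 125)*141 = -111*141 = -15651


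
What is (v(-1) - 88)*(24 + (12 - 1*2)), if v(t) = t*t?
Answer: -2958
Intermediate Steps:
v(t) = t**2
(v(-1) - 88)*(24 + (12 - 1*2)) = ((-1)**2 - 88)*(24 + (12 - 1*2)) = (1 - 88)*(24 + (12 - 2)) = -87*(24 + 10) = -87*34 = -2958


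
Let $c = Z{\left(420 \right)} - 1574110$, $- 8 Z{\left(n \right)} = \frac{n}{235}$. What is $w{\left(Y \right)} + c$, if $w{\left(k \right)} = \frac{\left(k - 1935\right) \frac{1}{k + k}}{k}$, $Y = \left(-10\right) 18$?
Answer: $- \frac{106535782129}{67680} \approx -1.5741 \cdot 10^{6}$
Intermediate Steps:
$Z{\left(n \right)} = - \frac{n}{1880}$ ($Z{\left(n \right)} = - \frac{n \frac{1}{235}}{8} = - \frac{\frac{1}{235} n}{8} = - \frac{n}{1880}$)
$Y = -180$
$c = - \frac{147966361}{94}$ ($c = \left(- \frac{1}{1880}\right) 420 - 1574110 = - \frac{21}{94} - 1574110 = - \frac{147966361}{94} \approx -1.5741 \cdot 10^{6}$)
$w{\left(k \right)} = \frac{-1935 + k}{2 k^{2}}$ ($w{\left(k \right)} = \frac{\left(-1935 + k\right) \frac{1}{2 k}}{k} = \frac{\frac{1}{2} \frac{1}{k} \left(-1935 + k\right)}{k} = \frac{-1935 + k}{2 k^{2}}$)
$w{\left(Y \right)} + c = \frac{-1935 - 180}{2 \cdot 32400} - \frac{147966361}{94} = \frac{1}{2} \cdot \frac{1}{32400} \left(-2115\right) - \frac{147966361}{94} = - \frac{47}{1440} - \frac{147966361}{94} = - \frac{106535782129}{67680}$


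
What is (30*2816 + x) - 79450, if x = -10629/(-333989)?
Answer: 1679975299/333989 ≈ 5030.0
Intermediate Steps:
x = 10629/333989 (x = -10629*(-1/333989) = 10629/333989 ≈ 0.031824)
(30*2816 + x) - 79450 = (30*2816 + 10629/333989) - 79450 = (84480 + 10629/333989) - 79450 = 28215401349/333989 - 79450 = 1679975299/333989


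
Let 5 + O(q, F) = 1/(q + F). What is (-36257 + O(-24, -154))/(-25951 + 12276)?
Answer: 6454637/2434150 ≈ 2.6517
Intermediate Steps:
O(q, F) = -5 + 1/(F + q) (O(q, F) = -5 + 1/(q + F) = -5 + 1/(F + q))
(-36257 + O(-24, -154))/(-25951 + 12276) = (-36257 + (1 - 5*(-154) - 5*(-24))/(-154 - 24))/(-25951 + 12276) = (-36257 + (1 + 770 + 120)/(-178))/(-13675) = (-36257 - 1/178*891)*(-1/13675) = (-36257 - 891/178)*(-1/13675) = -6454637/178*(-1/13675) = 6454637/2434150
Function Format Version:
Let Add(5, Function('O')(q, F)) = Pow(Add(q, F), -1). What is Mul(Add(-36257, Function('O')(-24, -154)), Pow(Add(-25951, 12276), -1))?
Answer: Rational(6454637, 2434150) ≈ 2.6517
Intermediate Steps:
Function('O')(q, F) = Add(-5, Pow(Add(F, q), -1)) (Function('O')(q, F) = Add(-5, Pow(Add(q, F), -1)) = Add(-5, Pow(Add(F, q), -1)))
Mul(Add(-36257, Function('O')(-24, -154)), Pow(Add(-25951, 12276), -1)) = Mul(Add(-36257, Mul(Pow(Add(-154, -24), -1), Add(1, Mul(-5, -154), Mul(-5, -24)))), Pow(Add(-25951, 12276), -1)) = Mul(Add(-36257, Mul(Pow(-178, -1), Add(1, 770, 120))), Pow(-13675, -1)) = Mul(Add(-36257, Mul(Rational(-1, 178), 891)), Rational(-1, 13675)) = Mul(Add(-36257, Rational(-891, 178)), Rational(-1, 13675)) = Mul(Rational(-6454637, 178), Rational(-1, 13675)) = Rational(6454637, 2434150)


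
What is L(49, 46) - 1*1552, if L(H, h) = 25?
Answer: -1527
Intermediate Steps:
L(49, 46) - 1*1552 = 25 - 1*1552 = 25 - 1552 = -1527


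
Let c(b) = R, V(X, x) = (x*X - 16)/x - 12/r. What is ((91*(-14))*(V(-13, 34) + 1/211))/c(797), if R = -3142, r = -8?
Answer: -54681991/11270354 ≈ -4.8518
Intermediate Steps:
V(X, x) = 3/2 + (-16 + X*x)/x (V(X, x) = (x*X - 16)/x - 12/(-8) = (X*x - 16)/x - 12*(-1/8) = (-16 + X*x)/x + 3/2 = 3/2 + (-16 + X*x)/x)
c(b) = -3142
((91*(-14))*(V(-13, 34) + 1/211))/c(797) = ((91*(-14))*((3/2 - 13 - 16/34) + 1/211))/(-3142) = -1274*((3/2 - 13 - 16*1/34) + 1/211)*(-1/3142) = -1274*((3/2 - 13 - 8/17) + 1/211)*(-1/3142) = -1274*(-407/34 + 1/211)*(-1/3142) = -1274*(-85843/7174)*(-1/3142) = (54681991/3587)*(-1/3142) = -54681991/11270354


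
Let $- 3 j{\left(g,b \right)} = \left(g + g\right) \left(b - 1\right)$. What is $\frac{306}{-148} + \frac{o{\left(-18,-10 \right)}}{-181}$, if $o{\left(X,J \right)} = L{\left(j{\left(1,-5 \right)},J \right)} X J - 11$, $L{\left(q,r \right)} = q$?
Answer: $- \frac{80159}{13394} \approx -5.9847$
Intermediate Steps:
$j{\left(g,b \right)} = - \frac{2 g \left(-1 + b\right)}{3}$ ($j{\left(g,b \right)} = - \frac{\left(g + g\right) \left(b - 1\right)}{3} = - \frac{2 g \left(-1 + b\right)}{3}$)
$o{\left(X,J \right)} = -11 + 4 J X$ ($o{\left(X,J \right)} = \frac{2}{3} \cdot 1 \left(1 - -5\right) X J - 11 = \frac{2}{3} \cdot 1 \left(1 + 5\right) X J - 11 = \frac{2}{3} \cdot 1 \cdot 6 X J - 11 = 4 X J - 11 = 4 J X - 11 = -11 + 4 J X$)
$\frac{306}{-148} + \frac{o{\left(-18,-10 \right)}}{-181} = \frac{306}{-148} + \frac{-11 + 4 \left(-10\right) \left(-18\right)}{-181} = 306 \left(- \frac{1}{148}\right) + \left(-11 + 720\right) \left(- \frac{1}{181}\right) = - \frac{153}{74} + 709 \left(- \frac{1}{181}\right) = - \frac{153}{74} - \frac{709}{181} = - \frac{80159}{13394}$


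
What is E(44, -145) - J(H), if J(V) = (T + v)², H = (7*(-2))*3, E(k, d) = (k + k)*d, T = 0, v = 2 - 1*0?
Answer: -12764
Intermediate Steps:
v = 2 (v = 2 + 0 = 2)
E(k, d) = 2*d*k (E(k, d) = (2*k)*d = 2*d*k)
H = -42 (H = -14*3 = -42)
J(V) = 4 (J(V) = (0 + 2)² = 2² = 4)
E(44, -145) - J(H) = 2*(-145)*44 - 1*4 = -12760 - 4 = -12764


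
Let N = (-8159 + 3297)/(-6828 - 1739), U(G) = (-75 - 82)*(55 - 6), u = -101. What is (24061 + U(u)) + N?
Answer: 10786886/659 ≈ 16369.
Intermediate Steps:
U(G) = -7693 (U(G) = -157*49 = -7693)
N = 374/659 (N = -4862/(-8567) = -4862*(-1/8567) = 374/659 ≈ 0.56753)
(24061 + U(u)) + N = (24061 - 7693) + 374/659 = 16368 + 374/659 = 10786886/659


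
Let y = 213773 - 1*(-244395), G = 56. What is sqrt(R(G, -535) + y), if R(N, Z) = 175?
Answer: 3*sqrt(50927) ≈ 677.01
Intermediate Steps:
y = 458168 (y = 213773 + 244395 = 458168)
sqrt(R(G, -535) + y) = sqrt(175 + 458168) = sqrt(458343) = 3*sqrt(50927)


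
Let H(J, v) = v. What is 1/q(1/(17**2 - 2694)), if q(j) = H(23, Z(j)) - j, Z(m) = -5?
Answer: -2405/12024 ≈ -0.20002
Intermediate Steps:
q(j) = -5 - j
1/q(1/(17**2 - 2694)) = 1/(-5 - 1/(17**2 - 2694)) = 1/(-5 - 1/(289 - 2694)) = 1/(-5 - 1/(-2405)) = 1/(-5 - 1*(-1/2405)) = 1/(-5 + 1/2405) = 1/(-12024/2405) = -2405/12024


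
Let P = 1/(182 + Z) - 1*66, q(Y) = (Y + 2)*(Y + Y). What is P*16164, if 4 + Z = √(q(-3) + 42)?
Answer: -8436791718/7909 - 16164*√3/7909 ≈ -1.0667e+6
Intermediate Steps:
q(Y) = 2*Y*(2 + Y) (q(Y) = (2 + Y)*(2*Y) = 2*Y*(2 + Y))
Z = -4 + 4*√3 (Z = -4 + √(2*(-3)*(2 - 3) + 42) = -4 + √(2*(-3)*(-1) + 42) = -4 + √(6 + 42) = -4 + √48 = -4 + 4*√3 ≈ 2.9282)
P = -66 + 1/(178 + 4*√3) (P = 1/(182 + (-4 + 4*√3)) - 1*66 = 1/(178 + 4*√3) - 66 = -66 + 1/(178 + 4*√3) ≈ -65.995)
P*16164 = (-1043899/15818 - √3/7909)*16164 = -8436791718/7909 - 16164*√3/7909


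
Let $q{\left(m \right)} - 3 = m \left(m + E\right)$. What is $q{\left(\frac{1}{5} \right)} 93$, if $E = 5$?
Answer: $\frac{9393}{25} \approx 375.72$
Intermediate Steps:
$q{\left(m \right)} = 3 + m \left(5 + m\right)$ ($q{\left(m \right)} = 3 + m \left(m + 5\right) = 3 + m \left(5 + m\right)$)
$q{\left(\frac{1}{5} \right)} 93 = \left(3 + \left(\frac{1}{5}\right)^{2} + \frac{5}{5}\right) 93 = \left(3 + \left(\frac{1}{5}\right)^{2} + 5 \cdot \frac{1}{5}\right) 93 = \left(3 + \frac{1}{25} + 1\right) 93 = \frac{101}{25} \cdot 93 = \frac{9393}{25}$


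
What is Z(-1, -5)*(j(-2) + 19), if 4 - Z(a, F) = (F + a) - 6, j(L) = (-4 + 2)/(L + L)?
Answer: 312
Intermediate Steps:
j(L) = -1/L (j(L) = -2*1/(2*L) = -1/L)
Z(a, F) = 10 - F - a (Z(a, F) = 4 - ((F + a) - 6) = 4 - (-6 + F + a) = 4 + (6 - F - a) = 10 - F - a)
Z(-1, -5)*(j(-2) + 19) = (10 - 1*(-5) - 1*(-1))*(-1/(-2) + 19) = (10 + 5 + 1)*(-1*(-½) + 19) = 16*(½ + 19) = 16*(39/2) = 312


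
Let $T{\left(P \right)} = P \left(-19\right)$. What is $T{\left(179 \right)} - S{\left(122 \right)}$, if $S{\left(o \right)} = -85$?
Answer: $-3316$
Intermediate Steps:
$T{\left(P \right)} = - 19 P$
$T{\left(179 \right)} - S{\left(122 \right)} = \left(-19\right) 179 - -85 = -3401 + 85 = -3316$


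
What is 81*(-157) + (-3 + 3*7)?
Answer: -12699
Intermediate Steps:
81*(-157) + (-3 + 3*7) = -12717 + (-3 + 21) = -12717 + 18 = -12699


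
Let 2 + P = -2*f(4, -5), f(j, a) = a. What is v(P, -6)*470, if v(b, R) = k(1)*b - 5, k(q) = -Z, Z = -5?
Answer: 16450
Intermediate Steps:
k(q) = 5 (k(q) = -1*(-5) = 5)
P = 8 (P = -2 - 2*(-5) = -2 + 10 = 8)
v(b, R) = -5 + 5*b (v(b, R) = 5*b - 5 = -5 + 5*b)
v(P, -6)*470 = (-5 + 5*8)*470 = (-5 + 40)*470 = 35*470 = 16450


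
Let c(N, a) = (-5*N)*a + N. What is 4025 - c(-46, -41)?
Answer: 13501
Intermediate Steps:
c(N, a) = N - 5*N*a (c(N, a) = -5*N*a + N = N - 5*N*a)
4025 - c(-46, -41) = 4025 - (-46)*(1 - 5*(-41)) = 4025 - (-46)*(1 + 205) = 4025 - (-46)*206 = 4025 - 1*(-9476) = 4025 + 9476 = 13501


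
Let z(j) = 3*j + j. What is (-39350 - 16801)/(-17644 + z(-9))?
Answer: 3303/1040 ≈ 3.1760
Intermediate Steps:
z(j) = 4*j
(-39350 - 16801)/(-17644 + z(-9)) = (-39350 - 16801)/(-17644 + 4*(-9)) = -56151/(-17644 - 36) = -56151/(-17680) = -56151*(-1/17680) = 3303/1040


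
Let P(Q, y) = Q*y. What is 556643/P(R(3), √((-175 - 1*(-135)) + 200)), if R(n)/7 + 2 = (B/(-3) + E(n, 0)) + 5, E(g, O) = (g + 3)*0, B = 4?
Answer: 1669929*√10/1400 ≈ 3772.0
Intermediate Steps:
E(g, O) = 0 (E(g, O) = (3 + g)*0 = 0)
R(n) = 35/3 (R(n) = -14 + 7*((4/(-3) + 0) + 5) = -14 + 7*((4*(-⅓) + 0) + 5) = -14 + 7*((-4/3 + 0) + 5) = -14 + 7*(-4/3 + 5) = -14 + 7*(11/3) = -14 + 77/3 = 35/3)
556643/P(R(3), √((-175 - 1*(-135)) + 200)) = 556643/((35*√((-175 - 1*(-135)) + 200)/3)) = 556643/((35*√((-175 + 135) + 200)/3)) = 556643/((35*√(-40 + 200)/3)) = 556643/((35*√160/3)) = 556643/((35*(4*√10)/3)) = 556643/((140*√10/3)) = 556643*(3*√10/1400) = 1669929*√10/1400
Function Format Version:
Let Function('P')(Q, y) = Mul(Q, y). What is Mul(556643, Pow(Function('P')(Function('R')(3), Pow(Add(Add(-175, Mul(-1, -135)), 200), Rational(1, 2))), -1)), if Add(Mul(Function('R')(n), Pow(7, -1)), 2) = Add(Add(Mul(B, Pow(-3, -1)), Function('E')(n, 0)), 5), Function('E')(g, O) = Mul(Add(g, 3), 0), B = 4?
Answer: Mul(Rational(1669929, 1400), Pow(10, Rational(1, 2))) ≈ 3772.0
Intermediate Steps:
Function('E')(g, O) = 0 (Function('E')(g, O) = Mul(Add(3, g), 0) = 0)
Function('R')(n) = Rational(35, 3) (Function('R')(n) = Add(-14, Mul(7, Add(Add(Mul(4, Pow(-3, -1)), 0), 5))) = Add(-14, Mul(7, Add(Add(Mul(4, Rational(-1, 3)), 0), 5))) = Add(-14, Mul(7, Add(Add(Rational(-4, 3), 0), 5))) = Add(-14, Mul(7, Add(Rational(-4, 3), 5))) = Add(-14, Mul(7, Rational(11, 3))) = Add(-14, Rational(77, 3)) = Rational(35, 3))
Mul(556643, Pow(Function('P')(Function('R')(3), Pow(Add(Add(-175, Mul(-1, -135)), 200), Rational(1, 2))), -1)) = Mul(556643, Pow(Mul(Rational(35, 3), Pow(Add(Add(-175, Mul(-1, -135)), 200), Rational(1, 2))), -1)) = Mul(556643, Pow(Mul(Rational(35, 3), Pow(Add(Add(-175, 135), 200), Rational(1, 2))), -1)) = Mul(556643, Pow(Mul(Rational(35, 3), Pow(Add(-40, 200), Rational(1, 2))), -1)) = Mul(556643, Pow(Mul(Rational(35, 3), Pow(160, Rational(1, 2))), -1)) = Mul(556643, Pow(Mul(Rational(35, 3), Mul(4, Pow(10, Rational(1, 2)))), -1)) = Mul(556643, Pow(Mul(Rational(140, 3), Pow(10, Rational(1, 2))), -1)) = Mul(556643, Mul(Rational(3, 1400), Pow(10, Rational(1, 2)))) = Mul(Rational(1669929, 1400), Pow(10, Rational(1, 2)))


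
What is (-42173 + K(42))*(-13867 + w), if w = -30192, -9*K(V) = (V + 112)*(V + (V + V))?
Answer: 1953091411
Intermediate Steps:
K(V) = -V*(112 + V)/3 (K(V) = -(V + 112)*(V + (V + V))/9 = -(112 + V)*(V + 2*V)/9 = -(112 + V)*3*V/9 = -V*(112 + V)/3)
(-42173 + K(42))*(-13867 + w) = (-42173 - 1/3*42*(112 + 42))*(-13867 - 30192) = (-42173 - 1/3*42*154)*(-44059) = (-42173 - 2156)*(-44059) = -44329*(-44059) = 1953091411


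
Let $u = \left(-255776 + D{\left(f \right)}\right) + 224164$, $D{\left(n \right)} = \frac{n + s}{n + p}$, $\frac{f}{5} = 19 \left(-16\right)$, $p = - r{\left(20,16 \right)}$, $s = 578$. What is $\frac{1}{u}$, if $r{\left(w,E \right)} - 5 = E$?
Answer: $- \frac{1541}{48713150} \approx -3.1634 \cdot 10^{-5}$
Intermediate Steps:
$r{\left(w,E \right)} = 5 + E$
$p = -21$ ($p = - (5 + 16) = \left(-1\right) 21 = -21$)
$f = -1520$ ($f = 5 \cdot 19 \left(-16\right) = 5 \left(-304\right) = -1520$)
$D{\left(n \right)} = \frac{578 + n}{-21 + n}$ ($D{\left(n \right)} = \frac{n + 578}{n - 21} = \frac{578 + n}{-21 + n}$)
$u = - \frac{48713150}{1541}$ ($u = \left(-255776 + \frac{578 - 1520}{-21 - 1520}\right) + 224164 = \left(-255776 + \frac{1}{-1541} \left(-942\right)\right) + 224164 = \left(-255776 - - \frac{942}{1541}\right) + 224164 = \left(-255776 + \frac{942}{1541}\right) + 224164 = - \frac{394149874}{1541} + 224164 = - \frac{48713150}{1541} \approx -31611.0$)
$\frac{1}{u} = \frac{1}{- \frac{48713150}{1541}} = - \frac{1541}{48713150}$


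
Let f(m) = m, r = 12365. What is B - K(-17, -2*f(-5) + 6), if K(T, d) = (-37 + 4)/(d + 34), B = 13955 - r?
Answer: 79533/50 ≈ 1590.7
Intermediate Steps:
B = 1590 (B = 13955 - 1*12365 = 13955 - 12365 = 1590)
K(T, d) = -33/(34 + d)
B - K(-17, -2*f(-5) + 6) = 1590 - (-33)/(34 + (-2*(-5) + 6)) = 1590 - (-33)/(34 + (10 + 6)) = 1590 - (-33)/(34 + 16) = 1590 - (-33)/50 = 1590 - 1*(-33/50) = 1590 + 33/50 = 79533/50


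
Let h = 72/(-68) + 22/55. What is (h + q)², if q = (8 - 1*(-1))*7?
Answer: 28079401/7225 ≈ 3886.4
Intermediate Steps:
h = -56/85 (h = 72*(-1/68) + 22*(1/55) = -18/17 + ⅖ = -56/85 ≈ -0.65882)
q = 63 (q = (8 + 1)*7 = 9*7 = 63)
(h + q)² = (-56/85 + 63)² = (5299/85)² = 28079401/7225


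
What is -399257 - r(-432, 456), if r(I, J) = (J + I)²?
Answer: -399833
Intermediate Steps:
r(I, J) = (I + J)²
-399257 - r(-432, 456) = -399257 - (-432 + 456)² = -399257 - 1*24² = -399257 - 1*576 = -399257 - 576 = -399833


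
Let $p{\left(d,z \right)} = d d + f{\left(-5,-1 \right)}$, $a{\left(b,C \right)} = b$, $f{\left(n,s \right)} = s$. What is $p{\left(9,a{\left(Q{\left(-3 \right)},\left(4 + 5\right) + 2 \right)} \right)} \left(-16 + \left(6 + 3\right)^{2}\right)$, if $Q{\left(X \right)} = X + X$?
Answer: $5200$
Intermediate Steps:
$Q{\left(X \right)} = 2 X$
$p{\left(d,z \right)} = -1 + d^{2}$ ($p{\left(d,z \right)} = d d - 1 = d^{2} - 1 = -1 + d^{2}$)
$p{\left(9,a{\left(Q{\left(-3 \right)},\left(4 + 5\right) + 2 \right)} \right)} \left(-16 + \left(6 + 3\right)^{2}\right) = \left(-1 + 9^{2}\right) \left(-16 + \left(6 + 3\right)^{2}\right) = \left(-1 + 81\right) \left(-16 + 9^{2}\right) = 80 \left(-16 + 81\right) = 80 \cdot 65 = 5200$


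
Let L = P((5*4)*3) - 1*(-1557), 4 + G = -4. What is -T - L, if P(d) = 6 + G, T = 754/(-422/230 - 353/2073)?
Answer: -281768530/238999 ≈ -1179.0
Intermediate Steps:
G = -8 (G = -4 - 4 = -8)
T = -89874915/238999 (T = 754/(-422*1/230 - 353*1/2073) = 754/(-211/115 - 353/2073) = 754/(-477998/238395) = 754*(-238395/477998) = -89874915/238999 ≈ -376.05)
P(d) = -2 (P(d) = 6 - 8 = -2)
L = 1555 (L = -2 - 1*(-1557) = -2 + 1557 = 1555)
-T - L = -1*(-89874915/238999) - 1*1555 = 89874915/238999 - 1555 = -281768530/238999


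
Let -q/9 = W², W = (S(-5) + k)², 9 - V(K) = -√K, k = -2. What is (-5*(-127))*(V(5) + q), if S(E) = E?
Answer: -13716000 + 635*√5 ≈ -1.3715e+7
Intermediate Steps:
V(K) = 9 + √K (V(K) = 9 - (-1)*√K = 9 + √K)
W = 49 (W = (-5 - 2)² = (-7)² = 49)
q = -21609 (q = -9*49² = -9*2401 = -21609)
(-5*(-127))*(V(5) + q) = (-5*(-127))*((9 + √5) - 21609) = 635*(-21600 + √5) = -13716000 + 635*√5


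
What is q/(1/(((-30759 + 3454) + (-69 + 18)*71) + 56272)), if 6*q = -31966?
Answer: -405105118/3 ≈ -1.3504e+8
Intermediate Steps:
q = -15983/3 (q = (⅙)*(-31966) = -15983/3 ≈ -5327.7)
q/(1/(((-30759 + 3454) + (-69 + 18)*71) + 56272)) = -(899395376/3 + 15983*(-30759 + 3454)/3 + (15983/3)*(-69 + 18)*71) = -(462979561/3 - 19291481) = -15983/(3*(1/((-27305 - 3621) + 56272))) = -15983/(3*(1/(-30926 + 56272))) = -15983/(3*(1/25346)) = -15983/(3*1/25346) = -15983/3*25346 = -405105118/3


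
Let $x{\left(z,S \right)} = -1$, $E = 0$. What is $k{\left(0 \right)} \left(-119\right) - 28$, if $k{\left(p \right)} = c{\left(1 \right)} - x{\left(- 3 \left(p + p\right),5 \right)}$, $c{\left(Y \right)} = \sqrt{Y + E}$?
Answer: $-266$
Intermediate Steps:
$c{\left(Y \right)} = \sqrt{Y}$ ($c{\left(Y \right)} = \sqrt{Y + 0} = \sqrt{Y}$)
$k{\left(p \right)} = 2$ ($k{\left(p \right)} = \sqrt{1} - -1 = 1 + 1 = 2$)
$k{\left(0 \right)} \left(-119\right) - 28 = 2 \left(-119\right) - 28 = -238 - 28 = -266$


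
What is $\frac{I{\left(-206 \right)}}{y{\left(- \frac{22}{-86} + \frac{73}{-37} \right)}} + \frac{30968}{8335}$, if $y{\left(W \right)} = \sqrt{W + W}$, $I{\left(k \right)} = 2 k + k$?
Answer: $\frac{30968}{8335} + \frac{309 i \sqrt{2173306}}{1366} \approx 3.7154 + 333.48 i$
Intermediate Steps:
$I{\left(k \right)} = 3 k$
$y{\left(W \right)} = \sqrt{2} \sqrt{W}$ ($y{\left(W \right)} = \sqrt{2 W} = \sqrt{2} \sqrt{W}$)
$\frac{I{\left(-206 \right)}}{y{\left(- \frac{22}{-86} + \frac{73}{-37} \right)}} + \frac{30968}{8335} = \frac{3 \left(-206\right)}{\sqrt{2} \sqrt{- \frac{22}{-86} + \frac{73}{-37}}} + \frac{30968}{8335} = - \frac{618}{\sqrt{2} \sqrt{\left(-22\right) \left(- \frac{1}{86}\right) + 73 \left(- \frac{1}{37}\right)}} + 30968 \cdot \frac{1}{8335} = - \frac{618}{\sqrt{2} \sqrt{\frac{11}{43} - \frac{73}{37}}} + \frac{30968}{8335} = - \frac{618}{\sqrt{2} \sqrt{- \frac{2732}{1591}}} + \frac{30968}{8335} = - \frac{618}{\sqrt{2} \frac{2 i \sqrt{1086653}}{1591}} + \frac{30968}{8335} = - \frac{618}{\frac{2}{1591} i \sqrt{2173306}} + \frac{30968}{8335} = - 618 \left(- \frac{i \sqrt{2173306}}{2732}\right) + \frac{30968}{8335} = \frac{309 i \sqrt{2173306}}{1366} + \frac{30968}{8335} = \frac{30968}{8335} + \frac{309 i \sqrt{2173306}}{1366}$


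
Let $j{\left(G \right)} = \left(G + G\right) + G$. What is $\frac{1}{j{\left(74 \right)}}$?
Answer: $\frac{1}{222} \approx 0.0045045$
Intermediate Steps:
$j{\left(G \right)} = 3 G$ ($j{\left(G \right)} = 2 G + G = 3 G$)
$\frac{1}{j{\left(74 \right)}} = \frac{1}{3 \cdot 74} = \frac{1}{222}$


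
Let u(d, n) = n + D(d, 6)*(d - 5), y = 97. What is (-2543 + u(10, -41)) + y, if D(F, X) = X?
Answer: -2457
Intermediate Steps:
u(d, n) = -30 + n + 6*d (u(d, n) = n + 6*(d - 5) = n + 6*(-5 + d) = n + (-30 + 6*d) = -30 + n + 6*d)
(-2543 + u(10, -41)) + y = (-2543 + (-30 - 41 + 6*10)) + 97 = (-2543 + (-30 - 41 + 60)) + 97 = (-2543 - 11) + 97 = -2554 + 97 = -2457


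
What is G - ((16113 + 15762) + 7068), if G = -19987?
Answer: -58930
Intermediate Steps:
G - ((16113 + 15762) + 7068) = -19987 - ((16113 + 15762) + 7068) = -19987 - (31875 + 7068) = -19987 - 1*38943 = -19987 - 38943 = -58930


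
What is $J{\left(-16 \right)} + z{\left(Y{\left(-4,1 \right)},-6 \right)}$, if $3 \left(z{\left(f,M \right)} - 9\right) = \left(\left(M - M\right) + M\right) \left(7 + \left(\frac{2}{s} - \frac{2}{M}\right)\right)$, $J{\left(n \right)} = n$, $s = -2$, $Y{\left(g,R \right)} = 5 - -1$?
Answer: $- \frac{59}{3} \approx -19.667$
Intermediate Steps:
$Y{\left(g,R \right)} = 6$ ($Y{\left(g,R \right)} = 5 + 1 = 6$)
$z{\left(f,M \right)} = 9 + \frac{M \left(6 - \frac{2}{M}\right)}{3}$ ($z{\left(f,M \right)} = 9 + \frac{\left(\left(M - M\right) + M\right) \left(7 + \left(\frac{2}{-2} - \frac{2}{M}\right)\right)}{3} = 9 + \frac{\left(0 + M\right) \left(7 + \left(2 \left(- \frac{1}{2}\right) - \frac{2}{M}\right)\right)}{3} = 9 + \frac{M \left(7 - \left(1 + \frac{2}{M}\right)\right)}{3} = 9 + \frac{M \left(6 - \frac{2}{M}\right)}{3}$)
$J{\left(-16 \right)} + z{\left(Y{\left(-4,1 \right)},-6 \right)} = -16 + \left(\frac{25}{3} + 2 \left(-6\right)\right) = -16 + \left(\frac{25}{3} - 12\right) = -16 - \frac{11}{3} = - \frac{59}{3}$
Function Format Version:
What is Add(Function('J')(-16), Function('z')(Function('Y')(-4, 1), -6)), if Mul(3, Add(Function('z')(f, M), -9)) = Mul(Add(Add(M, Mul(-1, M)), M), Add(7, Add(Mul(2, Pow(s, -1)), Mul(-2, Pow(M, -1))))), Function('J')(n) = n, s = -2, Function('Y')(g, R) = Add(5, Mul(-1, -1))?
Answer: Rational(-59, 3) ≈ -19.667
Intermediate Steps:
Function('Y')(g, R) = 6 (Function('Y')(g, R) = Add(5, 1) = 6)
Function('z')(f, M) = Add(9, Mul(Rational(1, 3), M, Add(6, Mul(-2, Pow(M, -1))))) (Function('z')(f, M) = Add(9, Mul(Rational(1, 3), Mul(Add(Add(M, Mul(-1, M)), M), Add(7, Add(Mul(2, Pow(-2, -1)), Mul(-2, Pow(M, -1))))))) = Add(9, Mul(Rational(1, 3), Mul(Add(0, M), Add(7, Add(Mul(2, Rational(-1, 2)), Mul(-2, Pow(M, -1))))))) = Add(9, Mul(Rational(1, 3), Mul(M, Add(7, Add(-1, Mul(-2, Pow(M, -1))))))) = Add(9, Mul(Rational(1, 3), Mul(M, Add(6, Mul(-2, Pow(M, -1)))))) = Add(9, Mul(Rational(1, 3), M, Add(6, Mul(-2, Pow(M, -1))))))
Add(Function('J')(-16), Function('z')(Function('Y')(-4, 1), -6)) = Add(-16, Add(Rational(25, 3), Mul(2, -6))) = Add(-16, Add(Rational(25, 3), -12)) = Add(-16, Rational(-11, 3)) = Rational(-59, 3)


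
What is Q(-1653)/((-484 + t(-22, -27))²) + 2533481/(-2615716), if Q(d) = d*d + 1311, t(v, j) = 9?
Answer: 69252826241/6212325500 ≈ 11.148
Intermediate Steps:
Q(d) = 1311 + d² (Q(d) = d² + 1311 = 1311 + d²)
Q(-1653)/((-484 + t(-22, -27))²) + 2533481/(-2615716) = (1311 + (-1653)²)/((-484 + 9)²) + 2533481/(-2615716) = (1311 + 2732409)/((-475)²) + 2533481*(-1/2615716) = 2733720/225625 - 2533481/2615716 = 2733720*(1/225625) - 2533481/2615716 = 28776/2375 - 2533481/2615716 = 69252826241/6212325500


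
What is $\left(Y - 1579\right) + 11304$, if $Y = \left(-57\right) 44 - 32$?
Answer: $7185$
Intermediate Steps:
$Y = -2540$ ($Y = -2508 - 32 = -2540$)
$\left(Y - 1579\right) + 11304 = \left(-2540 - 1579\right) + 11304 = -4119 + 11304 = 7185$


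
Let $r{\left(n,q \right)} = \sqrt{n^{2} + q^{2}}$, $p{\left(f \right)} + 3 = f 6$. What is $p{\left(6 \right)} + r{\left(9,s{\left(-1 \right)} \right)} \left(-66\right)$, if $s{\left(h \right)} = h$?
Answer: $33 - 66 \sqrt{82} \approx -564.66$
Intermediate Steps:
$p{\left(f \right)} = -3 + 6 f$ ($p{\left(f \right)} = -3 + f 6 = -3 + 6 f$)
$p{\left(6 \right)} + r{\left(9,s{\left(-1 \right)} \right)} \left(-66\right) = \left(-3 + 6 \cdot 6\right) + \sqrt{9^{2} + \left(-1\right)^{2}} \left(-66\right) = \left(-3 + 36\right) + \sqrt{81 + 1} \left(-66\right) = 33 + \sqrt{82} \left(-66\right) = 33 - 66 \sqrt{82}$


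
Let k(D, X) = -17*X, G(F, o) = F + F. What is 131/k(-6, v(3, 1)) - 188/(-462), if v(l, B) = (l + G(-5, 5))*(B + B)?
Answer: 7519/7854 ≈ 0.95735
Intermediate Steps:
G(F, o) = 2*F
v(l, B) = 2*B*(-10 + l) (v(l, B) = (l + 2*(-5))*(B + B) = (l - 10)*(2*B) = (-10 + l)*(2*B) = 2*B*(-10 + l))
131/k(-6, v(3, 1)) - 188/(-462) = 131/((-34*(-10 + 3))) - 188/(-462) = 131/((-34*(-7))) - 188*(-1/462) = 131/((-17*(-14))) + 94/231 = 131/238 + 94/231 = 7519/7854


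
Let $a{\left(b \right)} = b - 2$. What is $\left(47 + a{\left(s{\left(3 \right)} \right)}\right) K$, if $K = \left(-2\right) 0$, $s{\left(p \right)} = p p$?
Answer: $0$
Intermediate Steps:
$s{\left(p \right)} = p^{2}$
$K = 0$
$a{\left(b \right)} = -2 + b$ ($a{\left(b \right)} = b - 2 = -2 + b$)
$\left(47 + a{\left(s{\left(3 \right)} \right)}\right) K = \left(47 - \left(2 - 3^{2}\right)\right) 0 = \left(47 + \left(-2 + 9\right)\right) 0 = \left(47 + 7\right) 0 = 54 \cdot 0 = 0$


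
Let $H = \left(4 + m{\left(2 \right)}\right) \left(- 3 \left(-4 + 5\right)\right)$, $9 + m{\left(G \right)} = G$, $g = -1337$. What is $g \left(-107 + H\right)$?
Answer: $131026$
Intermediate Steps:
$m{\left(G \right)} = -9 + G$
$H = 9$ ($H = \left(4 + \left(-9 + 2\right)\right) \left(- 3 \left(-4 + 5\right)\right) = \left(4 - 7\right) \left(\left(-3\right) 1\right) = \left(-3\right) \left(-3\right) = 9$)
$g \left(-107 + H\right) = - 1337 \left(-107 + 9\right) = \left(-1337\right) \left(-98\right) = 131026$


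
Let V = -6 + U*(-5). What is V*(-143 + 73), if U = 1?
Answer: 770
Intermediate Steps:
V = -11 (V = -6 + 1*(-5) = -6 - 5 = -11)
V*(-143 + 73) = -11*(-143 + 73) = -11*(-70) = 770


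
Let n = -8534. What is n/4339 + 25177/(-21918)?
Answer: -296291215/95102202 ≈ -3.1155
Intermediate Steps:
n/4339 + 25177/(-21918) = -8534/4339 + 25177/(-21918) = -8534*1/4339 + 25177*(-1/21918) = -8534/4339 - 25177/21918 = -296291215/95102202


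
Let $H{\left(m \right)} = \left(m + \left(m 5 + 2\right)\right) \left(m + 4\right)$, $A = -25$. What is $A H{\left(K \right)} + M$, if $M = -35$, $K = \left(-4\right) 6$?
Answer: $-71035$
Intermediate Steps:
$K = -24$
$H{\left(m \right)} = \left(2 + 6 m\right) \left(4 + m\right)$ ($H{\left(m \right)} = \left(m + \left(5 m + 2\right)\right) \left(4 + m\right) = \left(m + \left(2 + 5 m\right)\right) \left(4 + m\right) = \left(2 + 6 m\right) \left(4 + m\right)$)
$A H{\left(K \right)} + M = - 25 \left(8 + 6 \left(-24\right)^{2} + 26 \left(-24\right)\right) - 35 = - 25 \left(8 + 6 \cdot 576 - 624\right) - 35 = - 25 \left(8 + 3456 - 624\right) - 35 = \left(-25\right) 2840 - 35 = -71000 - 35 = -71035$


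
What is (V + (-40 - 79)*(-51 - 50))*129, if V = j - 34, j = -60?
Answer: 1538325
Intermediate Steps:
V = -94 (V = -60 - 34 = -94)
(V + (-40 - 79)*(-51 - 50))*129 = (-94 + (-40 - 79)*(-51 - 50))*129 = (-94 - 119*(-101))*129 = (-94 + 12019)*129 = 11925*129 = 1538325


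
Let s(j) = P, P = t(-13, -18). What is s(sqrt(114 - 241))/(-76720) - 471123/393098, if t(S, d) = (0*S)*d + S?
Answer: -18069723143/15079239280 ≈ -1.1983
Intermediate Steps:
t(S, d) = S (t(S, d) = 0*d + S = 0 + S = S)
P = -13
s(j) = -13
s(sqrt(114 - 241))/(-76720) - 471123/393098 = -13/(-76720) - 471123/393098 = -13*(-1/76720) - 471123*1/393098 = 13/76720 - 471123/393098 = -18069723143/15079239280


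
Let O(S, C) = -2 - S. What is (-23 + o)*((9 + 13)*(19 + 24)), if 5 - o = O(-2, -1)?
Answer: -17028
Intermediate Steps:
o = 5 (o = 5 - (-2 - 1*(-2)) = 5 - (-2 + 2) = 5 - 1*0 = 5 + 0 = 5)
(-23 + o)*((9 + 13)*(19 + 24)) = (-23 + 5)*((9 + 13)*(19 + 24)) = -396*43 = -18*946 = -17028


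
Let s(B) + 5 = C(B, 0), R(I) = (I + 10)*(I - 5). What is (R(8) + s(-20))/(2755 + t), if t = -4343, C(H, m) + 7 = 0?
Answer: -21/794 ≈ -0.026448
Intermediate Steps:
C(H, m) = -7 (C(H, m) = -7 + 0 = -7)
R(I) = (-5 + I)*(10 + I) (R(I) = (10 + I)*(-5 + I) = (-5 + I)*(10 + I))
s(B) = -12 (s(B) = -5 - 7 = -12)
(R(8) + s(-20))/(2755 + t) = ((-50 + 8² + 5*8) - 12)/(2755 - 4343) = ((-50 + 64 + 40) - 12)/(-1588) = (54 - 12)*(-1/1588) = 42*(-1/1588) = -21/794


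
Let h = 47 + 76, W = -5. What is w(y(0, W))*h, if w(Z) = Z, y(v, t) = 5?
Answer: 615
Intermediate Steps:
h = 123
w(y(0, W))*h = 5*123 = 615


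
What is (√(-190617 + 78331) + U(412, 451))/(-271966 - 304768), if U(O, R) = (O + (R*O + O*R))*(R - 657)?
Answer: 38319708/288367 - I*√112286/576734 ≈ 132.89 - 0.00058101*I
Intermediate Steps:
U(O, R) = (-657 + R)*(O + 2*O*R) (U(O, R) = (O + (O*R + O*R))*(-657 + R) = (O + 2*O*R)*(-657 + R) = (-657 + R)*(O + 2*O*R))
(√(-190617 + 78331) + U(412, 451))/(-271966 - 304768) = (√(-190617 + 78331) + 412*(-657 - 1313*451 + 2*451²))/(-271966 - 304768) = (√(-112286) + 412*(-657 - 592163 + 2*203401))/(-576734) = (I*√112286 + 412*(-657 - 592163 + 406802))*(-1/576734) = (I*√112286 + 412*(-186018))*(-1/576734) = (I*√112286 - 76639416)*(-1/576734) = (-76639416 + I*√112286)*(-1/576734) = 38319708/288367 - I*√112286/576734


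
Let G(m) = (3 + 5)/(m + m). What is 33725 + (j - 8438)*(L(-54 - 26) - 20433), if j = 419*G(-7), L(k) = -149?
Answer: 1250427919/7 ≈ 1.7863e+8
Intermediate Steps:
G(m) = 4/m (G(m) = 8/((2*m)) = 8*(1/(2*m)) = 4/m)
j = -1676/7 (j = 419*(4/(-7)) = 419*(4*(-⅐)) = 419*(-4/7) = -1676/7 ≈ -239.43)
33725 + (j - 8438)*(L(-54 - 26) - 20433) = 33725 + (-1676/7 - 8438)*(-149 - 20433) = 33725 - 60742/7*(-20582) = 33725 + 1250191844/7 = 1250427919/7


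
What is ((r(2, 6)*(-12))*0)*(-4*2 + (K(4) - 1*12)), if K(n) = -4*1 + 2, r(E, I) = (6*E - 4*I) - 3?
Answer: 0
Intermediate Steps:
r(E, I) = -3 - 4*I + 6*E (r(E, I) = (-4*I + 6*E) - 3 = -3 - 4*I + 6*E)
K(n) = -2 (K(n) = -4 + 2 = -2)
((r(2, 6)*(-12))*0)*(-4*2 + (K(4) - 1*12)) = (((-3 - 4*6 + 6*2)*(-12))*0)*(-4*2 + (-2 - 1*12)) = (((-3 - 24 + 12)*(-12))*0)*(-8 + (-2 - 12)) = (-15*(-12)*0)*(-8 - 14) = (180*0)*(-22) = 0*(-22) = 0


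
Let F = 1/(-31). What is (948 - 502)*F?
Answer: -446/31 ≈ -14.387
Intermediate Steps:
F = -1/31 ≈ -0.032258
(948 - 502)*F = (948 - 502)*(-1/31) = 446*(-1/31) = -446/31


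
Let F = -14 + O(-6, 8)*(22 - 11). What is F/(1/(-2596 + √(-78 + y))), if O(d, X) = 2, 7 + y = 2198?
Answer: -20768 + 8*√2113 ≈ -20400.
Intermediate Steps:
y = 2191 (y = -7 + 2198 = 2191)
F = 8 (F = -14 + 2*(22 - 11) = -14 + 2*11 = -14 + 22 = 8)
F/(1/(-2596 + √(-78 + y))) = 8/(1/(-2596 + √(-78 + 2191))) = 8/(1/(-2596 + √2113)) = 8*(-2596 + √2113) = -20768 + 8*√2113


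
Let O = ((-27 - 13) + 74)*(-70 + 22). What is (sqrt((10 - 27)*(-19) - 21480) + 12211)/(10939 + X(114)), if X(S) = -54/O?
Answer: 3321392/2975417 + 272*I*sqrt(21157)/2975417 ≈ 1.1163 + 0.013297*I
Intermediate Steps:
O = -1632 (O = (-40 + 74)*(-48) = 34*(-48) = -1632)
X(S) = 9/272 (X(S) = -54/(-1632) = -54*(-1/1632) = 9/272)
(sqrt((10 - 27)*(-19) - 21480) + 12211)/(10939 + X(114)) = (sqrt((10 - 27)*(-19) - 21480) + 12211)/(10939 + 9/272) = (sqrt(-17*(-19) - 21480) + 12211)/(2975417/272) = (sqrt(323 - 21480) + 12211)*(272/2975417) = (sqrt(-21157) + 12211)*(272/2975417) = (I*sqrt(21157) + 12211)*(272/2975417) = (12211 + I*sqrt(21157))*(272/2975417) = 3321392/2975417 + 272*I*sqrt(21157)/2975417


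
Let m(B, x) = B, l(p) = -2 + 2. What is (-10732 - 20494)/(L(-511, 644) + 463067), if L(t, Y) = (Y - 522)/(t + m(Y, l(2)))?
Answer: -319466/4737541 ≈ -0.067433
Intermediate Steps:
l(p) = 0
L(t, Y) = (-522 + Y)/(Y + t) (L(t, Y) = (Y - 522)/(t + Y) = (-522 + Y)/(Y + t))
(-10732 - 20494)/(L(-511, 644) + 463067) = (-10732 - 20494)/((-522 + 644)/(644 - 511) + 463067) = -31226/(122/133 + 463067) = -31226/61588033/133 = -31226*133/61588033 = -319466/4737541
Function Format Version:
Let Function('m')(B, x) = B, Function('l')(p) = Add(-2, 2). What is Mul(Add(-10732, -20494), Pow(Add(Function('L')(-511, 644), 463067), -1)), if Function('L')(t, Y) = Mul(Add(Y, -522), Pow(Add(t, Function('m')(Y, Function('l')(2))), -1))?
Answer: Rational(-319466, 4737541) ≈ -0.067433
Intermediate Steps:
Function('l')(p) = 0
Function('L')(t, Y) = Mul(Pow(Add(Y, t), -1), Add(-522, Y)) (Function('L')(t, Y) = Mul(Add(Y, -522), Pow(Add(t, Y), -1)) = Mul(Add(-522, Y), Pow(Add(Y, t), -1)) = Mul(Pow(Add(Y, t), -1), Add(-522, Y)))
Mul(Add(-10732, -20494), Pow(Add(Function('L')(-511, 644), 463067), -1)) = Mul(Add(-10732, -20494), Pow(Add(Mul(Pow(Add(644, -511), -1), Add(-522, 644)), 463067), -1)) = Mul(-31226, Pow(Add(Mul(Pow(133, -1), 122), 463067), -1)) = Mul(-31226, Pow(Add(Mul(Rational(1, 133), 122), 463067), -1)) = Mul(-31226, Pow(Add(Rational(122, 133), 463067), -1)) = Mul(-31226, Pow(Rational(61588033, 133), -1)) = Mul(-31226, Rational(133, 61588033)) = Rational(-319466, 4737541)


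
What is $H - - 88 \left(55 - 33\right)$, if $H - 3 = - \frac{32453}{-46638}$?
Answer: $\frac{90463535}{46638} \approx 1939.7$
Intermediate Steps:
$H = \frac{172367}{46638}$ ($H = 3 - \frac{32453}{-46638} = 3 - - \frac{32453}{46638} = 3 + \frac{32453}{46638} = \frac{172367}{46638} \approx 3.6959$)
$H - - 88 \left(55 - 33\right) = \frac{172367}{46638} - - 88 \left(55 - 33\right) = \frac{172367}{46638} - \left(-88\right) 22 = \frac{172367}{46638} - -1936 = \frac{172367}{46638} + 1936 = \frac{90463535}{46638}$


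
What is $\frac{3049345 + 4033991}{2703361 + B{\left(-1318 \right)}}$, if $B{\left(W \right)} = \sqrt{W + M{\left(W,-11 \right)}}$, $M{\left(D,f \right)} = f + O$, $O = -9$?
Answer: $\frac{19148814292296}{7308160697659} - \frac{7083336 i \sqrt{1338}}{7308160697659} \approx 2.6202 - 3.5453 \cdot 10^{-5} i$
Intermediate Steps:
$M{\left(D,f \right)} = -9 + f$ ($M{\left(D,f \right)} = f - 9 = -9 + f$)
$B{\left(W \right)} = \sqrt{-20 + W}$ ($B{\left(W \right)} = \sqrt{W - 20} = \sqrt{-20 + W}$)
$\frac{3049345 + 4033991}{2703361 + B{\left(-1318 \right)}} = \frac{3049345 + 4033991}{2703361 + \sqrt{-20 - 1318}} = \frac{7083336}{2703361 + \sqrt{-1338}} = \frac{7083336}{2703361 + i \sqrt{1338}}$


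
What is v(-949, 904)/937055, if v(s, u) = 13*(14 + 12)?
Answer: 338/937055 ≈ 0.00036070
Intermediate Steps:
v(s, u) = 338 (v(s, u) = 13*26 = 338)
v(-949, 904)/937055 = 338/937055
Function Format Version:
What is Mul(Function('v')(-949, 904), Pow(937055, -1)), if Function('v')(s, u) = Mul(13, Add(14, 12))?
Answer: Rational(338, 937055) ≈ 0.00036070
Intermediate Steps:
Function('v')(s, u) = 338 (Function('v')(s, u) = Mul(13, 26) = 338)
Mul(Function('v')(-949, 904), Pow(937055, -1)) = Mul(338, Pow(937055, -1)) = Mul(338, Rational(1, 937055)) = Rational(338, 937055)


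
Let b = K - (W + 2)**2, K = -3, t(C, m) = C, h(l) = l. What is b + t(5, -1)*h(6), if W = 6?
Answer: -37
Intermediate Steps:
b = -67 (b = -3 - (6 + 2)**2 = -3 - 1*8**2 = -3 - 1*64 = -3 - 64 = -67)
b + t(5, -1)*h(6) = -67 + 5*6 = -67 + 30 = -37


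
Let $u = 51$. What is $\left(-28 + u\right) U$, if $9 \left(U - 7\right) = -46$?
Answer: $\frac{391}{9} \approx 43.444$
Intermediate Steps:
$U = \frac{17}{9}$ ($U = 7 + \frac{1}{9} \left(-46\right) = 7 - \frac{46}{9} = \frac{17}{9} \approx 1.8889$)
$\left(-28 + u\right) U = \left(-28 + 51\right) \frac{17}{9} = 23 \cdot \frac{17}{9} = \frac{391}{9}$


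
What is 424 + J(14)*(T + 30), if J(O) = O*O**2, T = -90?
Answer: -164216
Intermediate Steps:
J(O) = O**3
424 + J(14)*(T + 30) = 424 + 14**3*(-90 + 30) = 424 + 2744*(-60) = 424 - 164640 = -164216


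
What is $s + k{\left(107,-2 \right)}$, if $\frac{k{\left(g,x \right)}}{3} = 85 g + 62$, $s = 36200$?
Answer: $63671$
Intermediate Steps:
$k{\left(g,x \right)} = 186 + 255 g$ ($k{\left(g,x \right)} = 3 \left(85 g + 62\right) = 3 \left(62 + 85 g\right) = 186 + 255 g$)
$s + k{\left(107,-2 \right)} = 36200 + \left(186 + 255 \cdot 107\right) = 36200 + \left(186 + 27285\right) = 36200 + 27471 = 63671$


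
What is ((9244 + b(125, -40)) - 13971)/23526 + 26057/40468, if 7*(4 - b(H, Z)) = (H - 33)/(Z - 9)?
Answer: 72355416515/163276603812 ≈ 0.44315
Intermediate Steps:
b(H, Z) = 4 - (-33 + H)/(7*(-9 + Z)) (b(H, Z) = 4 - (H - 33)/(7*(Z - 9)) = 4 - (-33 + H)/(7*(-9 + Z)))
((9244 + b(125, -40)) - 13971)/23526 + 26057/40468 = ((9244 + (-219 - 1*125 + 28*(-40))/(7*(-9 - 40))) - 13971)/23526 + 26057/40468 = ((9244 + (⅐)*(-219 - 125 - 1120)/(-49)) - 13971)*(1/23526) + 26057*(1/40468) = ((9244 + (⅐)*(-1/49)*(-1464)) - 13971)*(1/23526) + 26057/40468 = ((9244 + 1464/343) - 13971)*(1/23526) + 26057/40468 = (3172156/343 - 13971)*(1/23526) + 26057/40468 = -1619897/343*1/23526 + 26057/40468 = -1619897/8069418 + 26057/40468 = 72355416515/163276603812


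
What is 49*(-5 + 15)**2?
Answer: 4900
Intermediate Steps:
49*(-5 + 15)**2 = 49*10**2 = 49*100 = 4900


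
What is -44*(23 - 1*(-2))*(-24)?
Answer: 26400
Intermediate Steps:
-44*(23 - 1*(-2))*(-24) = -44*(23 + 2)*(-24) = -44*25*(-24) = -1100*(-24) = 26400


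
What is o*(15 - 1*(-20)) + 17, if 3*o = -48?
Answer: -543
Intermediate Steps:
o = -16 (o = (⅓)*(-48) = -16)
o*(15 - 1*(-20)) + 17 = -16*(15 - 1*(-20)) + 17 = -16*(15 + 20) + 17 = -16*35 + 17 = -560 + 17 = -543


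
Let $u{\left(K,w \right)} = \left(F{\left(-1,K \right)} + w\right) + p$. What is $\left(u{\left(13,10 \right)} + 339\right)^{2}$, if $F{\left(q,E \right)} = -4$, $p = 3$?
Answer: $121104$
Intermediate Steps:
$u{\left(K,w \right)} = -1 + w$ ($u{\left(K,w \right)} = \left(-4 + w\right) + 3 = -1 + w$)
$\left(u{\left(13,10 \right)} + 339\right)^{2} = \left(\left(-1 + 10\right) + 339\right)^{2} = \left(9 + 339\right)^{2} = 348^{2} = 121104$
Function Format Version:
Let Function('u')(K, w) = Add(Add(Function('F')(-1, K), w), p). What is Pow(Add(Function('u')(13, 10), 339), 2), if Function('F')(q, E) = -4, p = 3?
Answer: 121104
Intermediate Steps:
Function('u')(K, w) = Add(-1, w) (Function('u')(K, w) = Add(Add(-4, w), 3) = Add(-1, w))
Pow(Add(Function('u')(13, 10), 339), 2) = Pow(Add(Add(-1, 10), 339), 2) = Pow(Add(9, 339), 2) = Pow(348, 2) = 121104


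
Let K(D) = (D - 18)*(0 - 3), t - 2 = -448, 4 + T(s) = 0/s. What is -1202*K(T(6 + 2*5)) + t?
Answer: -79778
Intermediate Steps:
T(s) = -4 (T(s) = -4 + 0/s = -4 + 0 = -4)
t = -446 (t = 2 - 448 = -446)
K(D) = 54 - 3*D (K(D) = (-18 + D)*(-3) = 54 - 3*D)
-1202*K(T(6 + 2*5)) + t = -1202*(54 - 3*(-4)) - 446 = -1202*(54 + 12) - 446 = -1202*66 - 446 = -79332 - 446 = -79778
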